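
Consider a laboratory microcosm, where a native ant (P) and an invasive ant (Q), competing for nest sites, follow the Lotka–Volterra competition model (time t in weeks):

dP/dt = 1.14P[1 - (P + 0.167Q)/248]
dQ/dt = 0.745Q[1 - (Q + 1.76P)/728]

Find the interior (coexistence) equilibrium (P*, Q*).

Setting both brackets to zero gives the nullclines P + 0.167Q = 248 and 1.76P + Q = 728.
Substituting Q = 728 - 1.76P into the first: P(1 - 0.167·1.76) = 248 - 0.167·728.
So P* = 126/0.706 = 179, and then Q* = 728 - 1.76·179 = 413.

P* ≈ 179, Q* ≈ 413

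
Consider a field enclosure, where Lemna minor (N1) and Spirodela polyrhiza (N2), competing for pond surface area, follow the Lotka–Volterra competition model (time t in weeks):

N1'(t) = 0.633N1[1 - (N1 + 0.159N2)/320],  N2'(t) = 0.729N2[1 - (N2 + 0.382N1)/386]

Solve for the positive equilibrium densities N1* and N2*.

N1* ≈ 275, N2* ≈ 281

Setting both brackets to zero gives the nullclines N1 + 0.159N2 = 320 and 0.382N1 + N2 = 386.
Substituting N2 = 386 - 0.382N1 into the first: N1(1 - 0.159·0.382) = 320 - 0.159·386.
So N1* = 259/0.939 = 275, and then N2* = 386 - 0.382·275 = 281.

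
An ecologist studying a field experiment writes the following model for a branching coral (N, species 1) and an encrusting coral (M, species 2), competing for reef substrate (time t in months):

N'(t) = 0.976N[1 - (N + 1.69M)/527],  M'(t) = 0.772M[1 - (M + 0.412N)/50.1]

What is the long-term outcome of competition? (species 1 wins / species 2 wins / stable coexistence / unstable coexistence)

species 1 excludes species 2

Compare the nullcline intercepts: K1/α12 = 527/1.69 = 312 > K2 = 50.1; K2/α21 = 50.1/0.412 = 122 < K1 = 527.
Since the inequalities point opposite ways, species 1 can invade but species 2 cannot.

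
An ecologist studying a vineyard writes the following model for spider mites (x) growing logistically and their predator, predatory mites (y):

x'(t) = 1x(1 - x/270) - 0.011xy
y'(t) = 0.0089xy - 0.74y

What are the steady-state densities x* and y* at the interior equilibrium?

From dy/dt = 0 with y > 0: 0.0089x* = 0.74, so x* = 83.1.
Substitute into dx/dt = 0: 1(1 - 83.1/270) = 0.011y*.
The bracket is 0.692, giving y* = 0.692/0.011 = 62.9.

x* ≈ 83.1, y* ≈ 62.9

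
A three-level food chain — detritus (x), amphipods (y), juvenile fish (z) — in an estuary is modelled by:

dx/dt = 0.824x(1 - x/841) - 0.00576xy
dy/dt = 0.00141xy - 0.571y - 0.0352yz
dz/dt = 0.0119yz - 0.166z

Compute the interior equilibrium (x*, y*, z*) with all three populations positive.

x* ≈ 759, y* ≈ 13.9, z* ≈ 14.2

From dz/dt = 0: 0.0119y* = 0.166, so y* = 13.9.
From dx/dt = 0: 0.824(1 - x*/841) = 0.00576·13.9, giving x* = 841·(1 - 0.0975) = 759.
From dy/dt = 0: 0.00141·759 - 0.571 = 0.0352z*, so z* = 0.499/0.0352 = 14.2.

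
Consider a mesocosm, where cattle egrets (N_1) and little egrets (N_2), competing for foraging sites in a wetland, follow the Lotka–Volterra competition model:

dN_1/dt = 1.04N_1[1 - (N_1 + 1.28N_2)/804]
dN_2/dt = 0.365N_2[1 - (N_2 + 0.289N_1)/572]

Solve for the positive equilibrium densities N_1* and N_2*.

N_1* ≈ 114, N_2* ≈ 539

Setting both brackets to zero gives the nullclines N_1 + 1.28N_2 = 804 and 0.289N_1 + N_2 = 572.
Substituting N_2 = 572 - 0.289N_1 into the first: N_1(1 - 1.28·0.289) = 804 - 1.28·572.
So N_1* = 71.8/0.63 = 114, and then N_2* = 572 - 0.289·114 = 539.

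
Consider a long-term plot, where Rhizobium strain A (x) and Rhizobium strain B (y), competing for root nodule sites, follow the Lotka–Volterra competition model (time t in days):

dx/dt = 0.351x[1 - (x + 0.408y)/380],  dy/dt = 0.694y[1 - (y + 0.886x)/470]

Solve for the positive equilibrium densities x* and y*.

x* ≈ 295, y* ≈ 209

Setting both brackets to zero gives the nullclines x + 0.408y = 380 and 0.886x + y = 470.
Substituting y = 470 - 0.886x into the first: x(1 - 0.408·0.886) = 380 - 0.408·470.
So x* = 188/0.639 = 295, and then y* = 470 - 0.886·295 = 209.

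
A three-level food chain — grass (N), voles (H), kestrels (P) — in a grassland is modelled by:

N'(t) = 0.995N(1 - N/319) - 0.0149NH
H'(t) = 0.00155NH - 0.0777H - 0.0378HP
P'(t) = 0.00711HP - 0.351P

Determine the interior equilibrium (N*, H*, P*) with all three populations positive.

N* ≈ 83.2, H* ≈ 49.4, P* ≈ 1.36

From dP/dt = 0: 0.00711H* = 0.351, so H* = 49.4.
From dN/dt = 0: 0.995(1 - N*/319) = 0.0149·49.4, giving N* = 319·(1 - 0.739) = 83.2.
From dH/dt = 0: 0.00155·83.2 - 0.0777 = 0.0378P*, so P* = 0.0512/0.0378 = 1.36.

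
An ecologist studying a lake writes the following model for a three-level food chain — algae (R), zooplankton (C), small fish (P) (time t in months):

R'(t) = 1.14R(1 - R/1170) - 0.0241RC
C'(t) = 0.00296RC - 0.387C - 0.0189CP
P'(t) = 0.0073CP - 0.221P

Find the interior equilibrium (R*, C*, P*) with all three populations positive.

From dP/dt = 0: 0.0073C* = 0.221, so C* = 30.3.
From dR/dt = 0: 1.14(1 - R*/1170) = 0.0241·30.3, giving R* = 1170·(1 - 0.64) = 421.
From dC/dt = 0: 0.00296·421 - 0.387 = 0.0189P*, so P* = 0.86/0.0189 = 45.5.

R* ≈ 421, C* ≈ 30.3, P* ≈ 45.5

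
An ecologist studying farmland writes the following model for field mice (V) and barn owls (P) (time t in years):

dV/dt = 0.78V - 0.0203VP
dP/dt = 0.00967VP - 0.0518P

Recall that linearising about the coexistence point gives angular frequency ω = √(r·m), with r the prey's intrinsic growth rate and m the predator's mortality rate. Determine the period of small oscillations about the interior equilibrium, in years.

T ≈ 31.3 years

Here r = 0.78 and m = 0.0518, so r·m = 0.0404.
ω = √0.0404 = 0.201 per year, hence T = 2π/ω ≈ 31.3 years.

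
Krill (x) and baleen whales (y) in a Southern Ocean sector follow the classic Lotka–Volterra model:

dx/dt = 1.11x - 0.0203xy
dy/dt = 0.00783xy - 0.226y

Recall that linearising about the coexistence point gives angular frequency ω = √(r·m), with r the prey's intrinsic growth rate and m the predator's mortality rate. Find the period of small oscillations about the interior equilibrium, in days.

T ≈ 12.5 days

Here r = 1.11 and m = 0.226, so r·m = 0.251.
ω = √0.251 = 0.501 per day, hence T = 2π/ω ≈ 12.5 days.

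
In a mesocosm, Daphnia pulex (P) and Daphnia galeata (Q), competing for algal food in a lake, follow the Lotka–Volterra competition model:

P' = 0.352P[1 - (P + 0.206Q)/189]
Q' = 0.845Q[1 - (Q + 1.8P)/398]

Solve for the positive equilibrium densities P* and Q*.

P* ≈ 170, Q* ≈ 91.9

Setting both brackets to zero gives the nullclines P + 0.206Q = 189 and 1.8P + Q = 398.
Substituting Q = 398 - 1.8P into the first: P(1 - 0.206·1.8) = 189 - 0.206·398.
So P* = 107/0.629 = 170, and then Q* = 398 - 1.8·170 = 91.9.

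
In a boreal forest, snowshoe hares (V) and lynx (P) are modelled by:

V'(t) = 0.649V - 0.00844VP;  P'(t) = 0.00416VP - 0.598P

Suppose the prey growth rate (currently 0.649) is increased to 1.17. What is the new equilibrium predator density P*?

At the interior fixed point, setting dV/dt = 0 with V > 0 fixes P* = (prey growth rate)/(VP coefficient) — independent of the other coefficients.
With the change, P* = 1.17/0.00844 = 139; it rises from 76.9.

P* ≈ 139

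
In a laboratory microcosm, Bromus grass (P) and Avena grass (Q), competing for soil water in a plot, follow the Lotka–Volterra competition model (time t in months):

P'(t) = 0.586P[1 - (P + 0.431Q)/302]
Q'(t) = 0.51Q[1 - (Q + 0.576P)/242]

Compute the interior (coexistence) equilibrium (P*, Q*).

Setting both brackets to zero gives the nullclines P + 0.431Q = 302 and 0.576P + Q = 242.
Substituting Q = 242 - 0.576P into the first: P(1 - 0.431·0.576) = 302 - 0.431·242.
So P* = 198/0.752 = 263, and then Q* = 242 - 0.576·263 = 90.5.

P* ≈ 263, Q* ≈ 90.5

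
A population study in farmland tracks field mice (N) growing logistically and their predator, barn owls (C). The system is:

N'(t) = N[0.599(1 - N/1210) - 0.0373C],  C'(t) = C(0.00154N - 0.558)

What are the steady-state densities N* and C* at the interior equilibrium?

N* ≈ 362, C* ≈ 11.3

From dC/dt = 0 with C > 0: 0.00154N* = 0.558, so N* = 362.
Substitute into dN/dt = 0: 0.599(1 - 362/1210) = 0.0373C*.
The bracket is 0.701, giving C* = 0.42/0.0373 = 11.3.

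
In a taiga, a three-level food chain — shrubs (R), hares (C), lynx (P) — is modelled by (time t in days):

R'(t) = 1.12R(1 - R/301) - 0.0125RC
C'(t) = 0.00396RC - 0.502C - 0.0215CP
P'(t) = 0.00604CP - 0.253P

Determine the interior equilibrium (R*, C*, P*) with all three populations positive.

R* ≈ 160, C* ≈ 41.9, P* ≈ 6.17

From dP/dt = 0: 0.00604C* = 0.253, so C* = 41.9.
From dR/dt = 0: 1.12(1 - R*/301) = 0.0125·41.9, giving R* = 301·(1 - 0.467) = 160.
From dC/dt = 0: 0.00396·160 - 0.502 = 0.0215P*, so P* = 0.133/0.0215 = 6.17.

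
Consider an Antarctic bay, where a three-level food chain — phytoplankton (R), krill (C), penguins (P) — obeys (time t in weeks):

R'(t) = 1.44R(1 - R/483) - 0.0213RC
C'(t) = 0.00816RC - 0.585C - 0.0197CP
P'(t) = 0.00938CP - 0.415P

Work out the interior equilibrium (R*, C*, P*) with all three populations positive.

From dP/dt = 0: 0.00938C* = 0.415, so C* = 44.2.
From dR/dt = 0: 1.44(1 - R*/483) = 0.0213·44.2, giving R* = 483·(1 - 0.654) = 167.
From dC/dt = 0: 0.00816·167 - 0.585 = 0.0197P*, so P* = 0.777/0.0197 = 39.4.

R* ≈ 167, C* ≈ 44.2, P* ≈ 39.4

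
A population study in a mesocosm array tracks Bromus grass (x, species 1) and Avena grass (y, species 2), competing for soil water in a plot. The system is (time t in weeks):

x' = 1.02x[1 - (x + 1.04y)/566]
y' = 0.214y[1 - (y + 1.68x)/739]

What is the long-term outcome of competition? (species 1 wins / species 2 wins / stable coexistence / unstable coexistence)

unstable coexistence (outcome depends on initial conditions)

Compare the nullcline intercepts: K1/α12 = 566/1.04 = 544 < K2 = 739; K2/α21 = 739/1.68 = 440 < K1 = 566.
Since both are reversed, neither can invade when rare; the interior point is a saddle.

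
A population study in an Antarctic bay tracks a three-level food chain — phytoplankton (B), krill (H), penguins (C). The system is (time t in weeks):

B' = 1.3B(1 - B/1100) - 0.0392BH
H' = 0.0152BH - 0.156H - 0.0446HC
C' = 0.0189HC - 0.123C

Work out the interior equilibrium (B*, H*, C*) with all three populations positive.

B* ≈ 884, H* ≈ 6.51, C* ≈ 298

From dC/dt = 0: 0.0189H* = 0.123, so H* = 6.51.
From dB/dt = 0: 1.3(1 - B*/1100) = 0.0392·6.51, giving B* = 1100·(1 - 0.196) = 884.
From dH/dt = 0: 0.0152·884 - 0.156 = 0.0446C*, so C* = 13.3/0.0446 = 298.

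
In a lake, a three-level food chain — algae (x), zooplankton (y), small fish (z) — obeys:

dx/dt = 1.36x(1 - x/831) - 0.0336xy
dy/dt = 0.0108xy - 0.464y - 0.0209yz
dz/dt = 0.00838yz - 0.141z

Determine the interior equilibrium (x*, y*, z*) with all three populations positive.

x* ≈ 486, y* ≈ 16.8, z* ≈ 229

From dz/dt = 0: 0.00838y* = 0.141, so y* = 16.8.
From dx/dt = 0: 1.36(1 - x*/831) = 0.0336·16.8, giving x* = 831·(1 - 0.416) = 486.
From dy/dt = 0: 0.0108·486 - 0.464 = 0.0209z*, so z* = 4.78/0.0209 = 229.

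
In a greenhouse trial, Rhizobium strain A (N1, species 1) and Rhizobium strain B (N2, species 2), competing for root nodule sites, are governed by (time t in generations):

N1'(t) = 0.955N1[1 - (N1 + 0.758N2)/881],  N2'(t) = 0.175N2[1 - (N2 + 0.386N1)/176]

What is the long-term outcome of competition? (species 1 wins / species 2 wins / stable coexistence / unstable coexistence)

species 1 excludes species 2

Compare the nullcline intercepts: K1/α12 = 881/0.758 = 1160 > K2 = 176; K2/α21 = 176/0.386 = 456 < K1 = 881.
Since the inequalities point opposite ways, species 1 can invade but species 2 cannot.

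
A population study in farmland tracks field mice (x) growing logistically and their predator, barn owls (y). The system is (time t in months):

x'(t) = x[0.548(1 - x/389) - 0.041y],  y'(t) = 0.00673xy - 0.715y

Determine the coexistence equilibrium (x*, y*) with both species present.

x* ≈ 106, y* ≈ 9.72

From dy/dt = 0 with y > 0: 0.00673x* = 0.715, so x* = 106.
Substitute into dx/dt = 0: 0.548(1 - 106/389) = 0.041y*.
The bracket is 0.727, giving y* = 0.398/0.041 = 9.72.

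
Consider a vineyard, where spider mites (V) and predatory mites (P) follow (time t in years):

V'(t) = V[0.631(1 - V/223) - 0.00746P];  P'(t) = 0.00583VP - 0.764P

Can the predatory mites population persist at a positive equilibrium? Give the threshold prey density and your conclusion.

Threshold V = 131; K > 131, so yes, the predator persists.

The predator equation gives dP/dt > 0 only when V > 0.764/0.00583 = 131.
Without the predator, V → K = 223. Since 223 > 131, the predator can invade and persist.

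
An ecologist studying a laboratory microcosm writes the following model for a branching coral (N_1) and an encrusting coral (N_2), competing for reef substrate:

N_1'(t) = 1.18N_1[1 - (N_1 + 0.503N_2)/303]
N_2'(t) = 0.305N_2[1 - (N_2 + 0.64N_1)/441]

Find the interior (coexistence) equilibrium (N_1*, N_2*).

N_1* ≈ 120, N_2* ≈ 364

Setting both brackets to zero gives the nullclines N_1 + 0.503N_2 = 303 and 0.64N_1 + N_2 = 441.
Substituting N_2 = 441 - 0.64N_1 into the first: N_1(1 - 0.503·0.64) = 303 - 0.503·441.
So N_1* = 81.2/0.678 = 120, and then N_2* = 441 - 0.64·120 = 364.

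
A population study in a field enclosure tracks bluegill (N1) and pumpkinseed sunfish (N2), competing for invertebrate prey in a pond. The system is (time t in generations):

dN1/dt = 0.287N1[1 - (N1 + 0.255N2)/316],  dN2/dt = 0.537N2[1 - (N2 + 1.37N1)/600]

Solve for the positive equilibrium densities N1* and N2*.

N1* ≈ 251, N2* ≈ 257

Setting both brackets to zero gives the nullclines N1 + 0.255N2 = 316 and 1.37N1 + N2 = 600.
Substituting N2 = 600 - 1.37N1 into the first: N1(1 - 0.255·1.37) = 316 - 0.255·600.
So N1* = 163/0.651 = 251, and then N2* = 600 - 1.37·251 = 257.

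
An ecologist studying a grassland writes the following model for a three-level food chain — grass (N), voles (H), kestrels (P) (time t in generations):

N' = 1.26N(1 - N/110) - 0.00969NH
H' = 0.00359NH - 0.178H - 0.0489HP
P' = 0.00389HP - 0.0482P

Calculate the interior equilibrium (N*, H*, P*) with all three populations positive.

From dP/dt = 0: 0.00389H* = 0.0482, so H* = 12.4.
From dN/dt = 0: 1.26(1 - N*/110) = 0.00969·12.4, giving N* = 110·(1 - 0.0953) = 99.5.
From dH/dt = 0: 0.00359·99.5 - 0.178 = 0.0489P*, so P* = 0.179/0.0489 = 3.67.

N* ≈ 99.5, H* ≈ 12.4, P* ≈ 3.67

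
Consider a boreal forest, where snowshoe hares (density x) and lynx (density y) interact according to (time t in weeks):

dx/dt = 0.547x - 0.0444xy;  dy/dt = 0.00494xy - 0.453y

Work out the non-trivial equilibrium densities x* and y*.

Set dy/dt = 0 with y > 0: 0.00494x - 0.453 = 0, so x* = 0.453/0.00494 = 91.7.
Set dx/dt = 0 with x > 0: 0.547 - 0.0444y = 0, so y* = 0.547/0.0444 = 12.3.

x* ≈ 91.7, y* ≈ 12.3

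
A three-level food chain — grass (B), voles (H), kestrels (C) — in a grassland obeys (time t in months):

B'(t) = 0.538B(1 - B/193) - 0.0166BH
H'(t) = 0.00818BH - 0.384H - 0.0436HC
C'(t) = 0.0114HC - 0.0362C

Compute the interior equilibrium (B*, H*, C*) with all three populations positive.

From dC/dt = 0: 0.0114H* = 0.0362, so H* = 3.18.
From dB/dt = 0: 0.538(1 - B*/193) = 0.0166·3.18, giving B* = 193·(1 - 0.098) = 174.
From dH/dt = 0: 0.00818·174 - 0.384 = 0.0436C*, so C* = 1.04/0.0436 = 23.9.

B* ≈ 174, H* ≈ 3.18, C* ≈ 23.9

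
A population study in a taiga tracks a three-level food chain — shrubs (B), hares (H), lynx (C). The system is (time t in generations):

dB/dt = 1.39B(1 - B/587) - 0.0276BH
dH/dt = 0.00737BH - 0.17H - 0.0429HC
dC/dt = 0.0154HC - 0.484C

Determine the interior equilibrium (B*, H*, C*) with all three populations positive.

From dC/dt = 0: 0.0154H* = 0.484, so H* = 31.4.
From dB/dt = 0: 1.39(1 - B*/587) = 0.0276·31.4, giving B* = 587·(1 - 0.624) = 221.
From dH/dt = 0: 0.00737·221 - 0.17 = 0.0429C*, so C* = 1.46/0.0429 = 33.9.

B* ≈ 221, H* ≈ 31.4, C* ≈ 33.9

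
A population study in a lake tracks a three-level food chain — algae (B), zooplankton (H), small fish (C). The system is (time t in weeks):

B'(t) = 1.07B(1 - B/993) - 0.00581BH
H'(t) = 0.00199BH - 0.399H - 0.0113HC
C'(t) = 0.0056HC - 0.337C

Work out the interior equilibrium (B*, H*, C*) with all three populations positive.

B* ≈ 669, H* ≈ 60.2, C* ≈ 82.4

From dC/dt = 0: 0.0056H* = 0.337, so H* = 60.2.
From dB/dt = 0: 1.07(1 - B*/993) = 0.00581·60.2, giving B* = 993·(1 - 0.327) = 669.
From dH/dt = 0: 0.00199·669 - 0.399 = 0.0113C*, so C* = 0.931/0.0113 = 82.4.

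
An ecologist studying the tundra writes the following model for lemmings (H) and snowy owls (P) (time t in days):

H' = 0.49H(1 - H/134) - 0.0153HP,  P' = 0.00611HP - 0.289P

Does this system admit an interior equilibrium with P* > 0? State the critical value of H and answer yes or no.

The predator equation gives dP/dt > 0 only when H > 0.289/0.00611 = 47.3.
Without the predator, H → K = 134. Since 134 > 47.3, the predator can invade and persist.

Threshold H = 47.3; K > 47.3, so yes, the predator persists.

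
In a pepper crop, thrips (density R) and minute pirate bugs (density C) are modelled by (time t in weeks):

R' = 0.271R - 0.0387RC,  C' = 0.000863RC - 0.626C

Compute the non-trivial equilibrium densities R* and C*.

Set dC/dt = 0 with C > 0: 0.000863R - 0.626 = 0, so R* = 0.626/0.000863 = 725.
Set dR/dt = 0 with R > 0: 0.271 - 0.0387C = 0, so C* = 0.271/0.0387 = 7.

R* ≈ 725, C* ≈ 7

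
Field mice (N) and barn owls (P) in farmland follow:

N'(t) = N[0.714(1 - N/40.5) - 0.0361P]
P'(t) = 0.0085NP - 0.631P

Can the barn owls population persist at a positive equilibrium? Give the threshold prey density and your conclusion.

The predator equation gives dP/dt > 0 only when N > 0.631/0.0085 = 74.2.
Without the predator, N → K = 40.5. Since 40.5 < 74.2, the predator cannot invade.

Threshold N = 74.2; K < 74.2, so no, the predator goes extinct.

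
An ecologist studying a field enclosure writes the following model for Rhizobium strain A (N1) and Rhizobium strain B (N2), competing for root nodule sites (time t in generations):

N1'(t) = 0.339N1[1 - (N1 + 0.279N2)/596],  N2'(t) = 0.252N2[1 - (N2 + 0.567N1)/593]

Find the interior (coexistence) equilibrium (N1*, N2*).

N1* ≈ 511, N2* ≈ 303

Setting both brackets to zero gives the nullclines N1 + 0.279N2 = 596 and 0.567N1 + N2 = 593.
Substituting N2 = 593 - 0.567N1 into the first: N1(1 - 0.279·0.567) = 596 - 0.279·593.
So N1* = 431/0.842 = 511, and then N2* = 593 - 0.567·511 = 303.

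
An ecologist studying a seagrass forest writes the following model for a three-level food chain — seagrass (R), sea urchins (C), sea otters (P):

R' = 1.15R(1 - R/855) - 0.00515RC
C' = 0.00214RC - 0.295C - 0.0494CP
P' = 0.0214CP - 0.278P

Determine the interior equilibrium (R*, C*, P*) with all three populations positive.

R* ≈ 805, C* ≈ 13, P* ≈ 28.9

From dP/dt = 0: 0.0214C* = 0.278, so C* = 13.
From dR/dt = 0: 1.15(1 - R*/855) = 0.00515·13, giving R* = 855·(1 - 0.0582) = 805.
From dC/dt = 0: 0.00214·805 - 0.295 = 0.0494P*, so P* = 1.43/0.0494 = 28.9.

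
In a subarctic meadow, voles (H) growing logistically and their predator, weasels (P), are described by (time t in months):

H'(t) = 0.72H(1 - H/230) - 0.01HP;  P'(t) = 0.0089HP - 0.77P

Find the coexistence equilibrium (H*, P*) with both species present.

H* ≈ 86.5, P* ≈ 44.9

From dP/dt = 0 with P > 0: 0.0089H* = 0.77, so H* = 86.5.
Substitute into dH/dt = 0: 0.72(1 - 86.5/230) = 0.01P*.
The bracket is 0.624, giving P* = 0.449/0.01 = 44.9.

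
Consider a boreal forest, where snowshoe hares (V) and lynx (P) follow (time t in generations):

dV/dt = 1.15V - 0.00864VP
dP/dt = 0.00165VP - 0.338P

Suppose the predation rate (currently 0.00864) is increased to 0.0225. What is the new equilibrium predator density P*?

At the interior fixed point, setting dV/dt = 0 with V > 0 fixes P* = (prey growth rate)/(VP coefficient) — independent of the other coefficients.
With the change, P* = 1.15/0.0225 = 51.1; it falls from 133.

P* ≈ 51.1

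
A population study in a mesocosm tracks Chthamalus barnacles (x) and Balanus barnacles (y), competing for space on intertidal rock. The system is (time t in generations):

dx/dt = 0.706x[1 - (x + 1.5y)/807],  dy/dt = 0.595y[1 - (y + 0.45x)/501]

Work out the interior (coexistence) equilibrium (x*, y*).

x* ≈ 171, y* ≈ 424

Setting both brackets to zero gives the nullclines x + 1.5y = 807 and 0.45x + y = 501.
Substituting y = 501 - 0.45x into the first: x(1 - 1.5·0.45) = 807 - 1.5·501.
So x* = 55.5/0.325 = 171, and then y* = 501 - 0.45·171 = 424.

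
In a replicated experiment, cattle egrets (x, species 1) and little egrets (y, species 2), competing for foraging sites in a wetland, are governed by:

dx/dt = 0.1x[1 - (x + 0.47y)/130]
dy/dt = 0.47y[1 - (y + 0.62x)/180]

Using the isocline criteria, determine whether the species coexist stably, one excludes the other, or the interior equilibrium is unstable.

stable coexistence

Compare the nullcline intercepts: K1/α12 = 130/0.47 = 277 > K2 = 180; K2/α21 = 180/0.62 = 290 > K1 = 130.
Since both inequalities hold, each species can invade when rare, so the interior equilibrium is stable.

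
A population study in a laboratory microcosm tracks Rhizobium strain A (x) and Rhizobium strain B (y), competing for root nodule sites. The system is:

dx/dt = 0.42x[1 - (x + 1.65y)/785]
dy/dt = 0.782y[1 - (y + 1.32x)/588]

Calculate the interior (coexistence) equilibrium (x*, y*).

Setting both brackets to zero gives the nullclines x + 1.65y = 785 and 1.32x + y = 588.
Substituting y = 588 - 1.32x into the first: x(1 - 1.65·1.32) = 785 - 1.65·588.
So x* = -185/-1.18 = 157, and then y* = 588 - 1.32·157 = 380.

x* ≈ 157, y* ≈ 380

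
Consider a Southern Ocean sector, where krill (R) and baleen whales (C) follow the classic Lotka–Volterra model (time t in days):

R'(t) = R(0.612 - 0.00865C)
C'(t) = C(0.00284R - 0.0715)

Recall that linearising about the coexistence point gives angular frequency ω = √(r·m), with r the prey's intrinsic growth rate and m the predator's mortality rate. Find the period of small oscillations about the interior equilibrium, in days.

T ≈ 30 days

Here r = 0.612 and m = 0.0715, so r·m = 0.0438.
ω = √0.0438 = 0.209 per day, hence T = 2π/ω ≈ 30 days.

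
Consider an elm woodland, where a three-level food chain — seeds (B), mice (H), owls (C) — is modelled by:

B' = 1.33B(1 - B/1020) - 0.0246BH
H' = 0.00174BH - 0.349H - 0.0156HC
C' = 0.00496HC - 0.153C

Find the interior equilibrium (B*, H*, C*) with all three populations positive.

B* ≈ 438, H* ≈ 30.8, C* ≈ 26.5

From dC/dt = 0: 0.00496H* = 0.153, so H* = 30.8.
From dB/dt = 0: 1.33(1 - B*/1020) = 0.0246·30.8, giving B* = 1020·(1 - 0.571) = 438.
From dH/dt = 0: 0.00174·438 - 0.349 = 0.0156C*, so C* = 0.413/0.0156 = 26.5.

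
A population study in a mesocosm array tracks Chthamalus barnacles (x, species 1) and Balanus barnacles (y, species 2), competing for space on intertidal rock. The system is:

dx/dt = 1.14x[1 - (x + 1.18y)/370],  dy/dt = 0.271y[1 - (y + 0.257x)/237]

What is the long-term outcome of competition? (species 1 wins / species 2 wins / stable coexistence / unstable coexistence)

Compare the nullcline intercepts: K1/α12 = 370/1.18 = 314 > K2 = 237; K2/α21 = 237/0.257 = 922 > K1 = 370.
Since both inequalities hold, each species can invade when rare, so the interior equilibrium is stable.

stable coexistence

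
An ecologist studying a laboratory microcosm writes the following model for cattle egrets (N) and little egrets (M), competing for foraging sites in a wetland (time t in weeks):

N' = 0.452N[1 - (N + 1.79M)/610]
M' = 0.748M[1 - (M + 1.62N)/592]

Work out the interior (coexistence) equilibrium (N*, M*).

Setting both brackets to zero gives the nullclines N + 1.79M = 610 and 1.62N + M = 592.
Substituting M = 592 - 1.62N into the first: N(1 - 1.79·1.62) = 610 - 1.79·592.
So N* = -450/-1.9 = 237, and then M* = 592 - 1.62·237 = 209.

N* ≈ 237, M* ≈ 209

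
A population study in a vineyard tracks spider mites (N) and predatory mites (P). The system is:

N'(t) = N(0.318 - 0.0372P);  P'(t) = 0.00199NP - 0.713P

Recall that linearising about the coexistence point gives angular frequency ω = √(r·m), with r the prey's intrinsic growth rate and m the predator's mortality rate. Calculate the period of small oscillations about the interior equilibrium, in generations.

T ≈ 13.2 generations

Here r = 0.318 and m = 0.713, so r·m = 0.227.
ω = √0.227 = 0.476 per generation, hence T = 2π/ω ≈ 13.2 generations.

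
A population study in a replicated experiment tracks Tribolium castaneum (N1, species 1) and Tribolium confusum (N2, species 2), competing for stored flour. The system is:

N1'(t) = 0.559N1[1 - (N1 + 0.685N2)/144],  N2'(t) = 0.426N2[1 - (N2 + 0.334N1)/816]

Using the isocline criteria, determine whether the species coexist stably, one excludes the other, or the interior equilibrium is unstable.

Compare the nullcline intercepts: K1/α12 = 144/0.685 = 210 < K2 = 816; K2/α21 = 816/0.334 = 2440 > K1 = 144.
Since the inequalities point opposite ways, species 2 can invade but species 1 cannot.

species 2 excludes species 1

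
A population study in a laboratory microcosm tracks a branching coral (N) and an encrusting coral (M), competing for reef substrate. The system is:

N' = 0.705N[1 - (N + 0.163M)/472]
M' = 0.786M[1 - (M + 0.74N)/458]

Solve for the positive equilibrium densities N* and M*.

Setting both brackets to zero gives the nullclines N + 0.163M = 472 and 0.74N + M = 458.
Substituting M = 458 - 0.74N into the first: N(1 - 0.163·0.74) = 472 - 0.163·458.
So N* = 397/0.879 = 452, and then M* = 458 - 0.74·452 = 124.

N* ≈ 452, M* ≈ 124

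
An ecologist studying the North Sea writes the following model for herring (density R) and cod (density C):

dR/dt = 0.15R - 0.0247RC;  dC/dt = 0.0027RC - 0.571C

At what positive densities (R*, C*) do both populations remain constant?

R* ≈ 211, C* ≈ 6.07

Set dC/dt = 0 with C > 0: 0.0027R - 0.571 = 0, so R* = 0.571/0.0027 = 211.
Set dR/dt = 0 with R > 0: 0.15 - 0.0247C = 0, so C* = 0.15/0.0247 = 6.07.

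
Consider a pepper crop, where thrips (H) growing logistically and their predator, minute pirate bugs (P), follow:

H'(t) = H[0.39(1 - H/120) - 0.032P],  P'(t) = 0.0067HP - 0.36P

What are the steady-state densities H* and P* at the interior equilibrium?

From dP/dt = 0 with P > 0: 0.0067H* = 0.36, so H* = 53.7.
Substitute into dH/dt = 0: 0.39(1 - 53.7/120) = 0.032P*.
The bracket is 0.552, giving P* = 0.215/0.032 = 6.73.

H* ≈ 53.7, P* ≈ 6.73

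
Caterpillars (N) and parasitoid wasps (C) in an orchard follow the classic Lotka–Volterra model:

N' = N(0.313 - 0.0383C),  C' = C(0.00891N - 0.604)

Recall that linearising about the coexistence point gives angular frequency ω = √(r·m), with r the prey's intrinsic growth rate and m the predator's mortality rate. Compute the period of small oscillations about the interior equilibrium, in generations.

Here r = 0.313 and m = 0.604, so r·m = 0.189.
ω = √0.189 = 0.435 per generation, hence T = 2π/ω ≈ 14.5 generations.

T ≈ 14.5 generations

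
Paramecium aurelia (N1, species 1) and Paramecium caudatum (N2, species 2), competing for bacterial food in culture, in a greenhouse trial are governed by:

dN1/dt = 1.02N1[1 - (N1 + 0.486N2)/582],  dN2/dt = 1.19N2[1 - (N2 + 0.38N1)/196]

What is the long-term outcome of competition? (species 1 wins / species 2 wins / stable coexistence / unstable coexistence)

species 1 excludes species 2

Compare the nullcline intercepts: K1/α12 = 582/0.486 = 1200 > K2 = 196; K2/α21 = 196/0.38 = 516 < K1 = 582.
Since the inequalities point opposite ways, species 1 can invade but species 2 cannot.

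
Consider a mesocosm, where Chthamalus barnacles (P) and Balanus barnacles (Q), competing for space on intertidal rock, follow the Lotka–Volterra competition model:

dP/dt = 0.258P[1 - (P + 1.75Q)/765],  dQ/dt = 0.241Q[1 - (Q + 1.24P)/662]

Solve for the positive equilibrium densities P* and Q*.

Setting both brackets to zero gives the nullclines P + 1.75Q = 765 and 1.24P + Q = 662.
Substituting Q = 662 - 1.24P into the first: P(1 - 1.75·1.24) = 765 - 1.75·662.
So P* = -394/-1.17 = 336, and then Q* = 662 - 1.24·336 = 245.

P* ≈ 336, Q* ≈ 245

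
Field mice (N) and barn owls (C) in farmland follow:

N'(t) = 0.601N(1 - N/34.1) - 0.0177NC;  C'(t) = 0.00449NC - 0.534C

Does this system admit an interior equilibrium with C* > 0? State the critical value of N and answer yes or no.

The predator equation gives dC/dt > 0 only when N > 0.534/0.00449 = 119.
Without the predator, N → K = 34.1. Since 34.1 < 119, the predator cannot invade.

Threshold N = 119; K < 119, so no, the predator goes extinct.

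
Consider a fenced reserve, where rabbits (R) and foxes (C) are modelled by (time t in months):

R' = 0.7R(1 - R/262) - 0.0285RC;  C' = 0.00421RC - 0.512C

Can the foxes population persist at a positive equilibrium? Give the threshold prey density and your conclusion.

The predator equation gives dC/dt > 0 only when R > 0.512/0.00421 = 122.
Without the predator, R → K = 262. Since 262 > 122, the predator can invade and persist.

Threshold R = 122; K > 122, so yes, the predator persists.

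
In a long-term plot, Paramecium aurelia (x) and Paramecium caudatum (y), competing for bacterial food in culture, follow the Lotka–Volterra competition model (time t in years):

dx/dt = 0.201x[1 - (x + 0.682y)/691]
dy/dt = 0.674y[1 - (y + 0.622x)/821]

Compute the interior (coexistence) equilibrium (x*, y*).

x* ≈ 228, y* ≈ 679

Setting both brackets to zero gives the nullclines x + 0.682y = 691 and 0.622x + y = 821.
Substituting y = 821 - 0.622x into the first: x(1 - 0.682·0.622) = 691 - 0.682·821.
So x* = 131/0.576 = 228, and then y* = 821 - 0.622·228 = 679.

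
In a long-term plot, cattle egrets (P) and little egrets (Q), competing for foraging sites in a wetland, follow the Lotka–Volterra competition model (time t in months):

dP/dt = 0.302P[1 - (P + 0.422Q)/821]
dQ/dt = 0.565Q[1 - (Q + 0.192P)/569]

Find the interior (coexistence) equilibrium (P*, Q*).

P* ≈ 632, Q* ≈ 448

Setting both brackets to zero gives the nullclines P + 0.422Q = 821 and 0.192P + Q = 569.
Substituting Q = 569 - 0.192P into the first: P(1 - 0.422·0.192) = 821 - 0.422·569.
So P* = 581/0.919 = 632, and then Q* = 569 - 0.192·632 = 448.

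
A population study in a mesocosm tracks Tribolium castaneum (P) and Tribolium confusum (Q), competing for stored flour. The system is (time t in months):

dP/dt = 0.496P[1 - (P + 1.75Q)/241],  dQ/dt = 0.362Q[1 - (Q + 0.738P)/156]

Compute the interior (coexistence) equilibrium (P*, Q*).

Setting both brackets to zero gives the nullclines P + 1.75Q = 241 and 0.738P + Q = 156.
Substituting Q = 156 - 0.738P into the first: P(1 - 1.75·0.738) = 241 - 1.75·156.
So P* = -32/-0.292 = 110, and then Q* = 156 - 0.738·110 = 75.

P* ≈ 110, Q* ≈ 75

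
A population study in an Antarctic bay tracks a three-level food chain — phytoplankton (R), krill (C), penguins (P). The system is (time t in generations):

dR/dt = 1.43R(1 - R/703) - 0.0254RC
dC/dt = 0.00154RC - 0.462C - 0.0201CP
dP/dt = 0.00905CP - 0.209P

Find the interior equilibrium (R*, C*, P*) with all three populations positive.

From dP/dt = 0: 0.00905C* = 0.209, so C* = 23.1.
From dR/dt = 0: 1.43(1 - R*/703) = 0.0254·23.1, giving R* = 703·(1 - 0.41) = 415.
From dC/dt = 0: 0.00154·415 - 0.462 = 0.0201P*, so P* = 0.177/0.0201 = 8.78.

R* ≈ 415, C* ≈ 23.1, P* ≈ 8.78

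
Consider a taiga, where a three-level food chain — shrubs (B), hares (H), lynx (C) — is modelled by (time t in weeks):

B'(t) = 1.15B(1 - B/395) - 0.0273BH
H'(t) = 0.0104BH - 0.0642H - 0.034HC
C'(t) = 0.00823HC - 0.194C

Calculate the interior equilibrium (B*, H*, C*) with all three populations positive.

From dC/dt = 0: 0.00823H* = 0.194, so H* = 23.6.
From dB/dt = 0: 1.15(1 - B*/395) = 0.0273·23.6, giving B* = 395·(1 - 0.56) = 174.
From dH/dt = 0: 0.0104·174 - 0.0642 = 0.034C*, so C* = 1.75/0.034 = 51.3.

B* ≈ 174, H* ≈ 23.6, C* ≈ 51.3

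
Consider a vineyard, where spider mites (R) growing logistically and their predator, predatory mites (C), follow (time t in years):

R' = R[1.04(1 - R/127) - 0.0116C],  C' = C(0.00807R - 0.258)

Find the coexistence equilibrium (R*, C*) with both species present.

From dC/dt = 0 with C > 0: 0.00807R* = 0.258, so R* = 32.
Substitute into dR/dt = 0: 1.04(1 - 32/127) = 0.0116C*.
The bracket is 0.748, giving C* = 0.778/0.0116 = 67.1.

R* ≈ 32, C* ≈ 67.1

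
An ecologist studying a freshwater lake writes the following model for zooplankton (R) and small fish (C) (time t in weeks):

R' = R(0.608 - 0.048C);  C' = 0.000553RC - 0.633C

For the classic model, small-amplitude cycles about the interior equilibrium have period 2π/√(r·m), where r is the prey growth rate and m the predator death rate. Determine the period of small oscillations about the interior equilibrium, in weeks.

Here r = 0.608 and m = 0.633, so r·m = 0.385.
ω = √0.385 = 0.62 per week, hence T = 2π/ω ≈ 10.1 weeks.

T ≈ 10.1 weeks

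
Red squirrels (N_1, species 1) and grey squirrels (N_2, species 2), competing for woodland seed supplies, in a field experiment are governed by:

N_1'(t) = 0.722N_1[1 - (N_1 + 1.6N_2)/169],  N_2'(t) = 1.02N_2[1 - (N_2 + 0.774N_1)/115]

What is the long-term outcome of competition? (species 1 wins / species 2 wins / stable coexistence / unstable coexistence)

unstable coexistence (outcome depends on initial conditions)

Compare the nullcline intercepts: K1/α12 = 169/1.6 = 106 < K2 = 115; K2/α21 = 115/0.774 = 149 < K1 = 169.
Since both are reversed, neither can invade when rare; the interior point is a saddle.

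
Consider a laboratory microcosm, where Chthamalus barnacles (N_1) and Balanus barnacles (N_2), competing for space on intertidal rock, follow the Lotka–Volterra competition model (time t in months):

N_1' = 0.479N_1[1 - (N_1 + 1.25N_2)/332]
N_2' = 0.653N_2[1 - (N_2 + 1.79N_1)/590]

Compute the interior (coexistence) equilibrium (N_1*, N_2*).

Setting both brackets to zero gives the nullclines N_1 + 1.25N_2 = 332 and 1.79N_1 + N_2 = 590.
Substituting N_2 = 590 - 1.79N_1 into the first: N_1(1 - 1.25·1.79) = 332 - 1.25·590.
So N_1* = -406/-1.24 = 328, and then N_2* = 590 - 1.79·328 = 3.46.

N_1* ≈ 328, N_2* ≈ 3.46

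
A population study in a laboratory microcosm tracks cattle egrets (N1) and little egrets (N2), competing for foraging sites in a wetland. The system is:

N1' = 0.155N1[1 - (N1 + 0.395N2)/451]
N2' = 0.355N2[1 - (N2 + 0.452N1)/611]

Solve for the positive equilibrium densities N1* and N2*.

Setting both brackets to zero gives the nullclines N1 + 0.395N2 = 451 and 0.452N1 + N2 = 611.
Substituting N2 = 611 - 0.452N1 into the first: N1(1 - 0.395·0.452) = 451 - 0.395·611.
So N1* = 210/0.821 = 255, and then N2* = 611 - 0.452·255 = 496.

N1* ≈ 255, N2* ≈ 496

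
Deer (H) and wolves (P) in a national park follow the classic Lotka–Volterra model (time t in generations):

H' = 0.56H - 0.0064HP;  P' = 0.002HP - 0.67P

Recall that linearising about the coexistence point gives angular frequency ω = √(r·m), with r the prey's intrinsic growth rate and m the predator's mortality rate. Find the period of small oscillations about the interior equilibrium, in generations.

T ≈ 10.3 generations

Here r = 0.56 and m = 0.67, so r·m = 0.375.
ω = √0.375 = 0.613 per generation, hence T = 2π/ω ≈ 10.3 generations.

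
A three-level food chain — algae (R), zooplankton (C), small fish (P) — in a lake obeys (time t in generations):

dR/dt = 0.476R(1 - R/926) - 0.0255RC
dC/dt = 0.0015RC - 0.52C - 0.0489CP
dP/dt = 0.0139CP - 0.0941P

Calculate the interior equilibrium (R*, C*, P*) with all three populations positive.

From dP/dt = 0: 0.0139C* = 0.0941, so C* = 6.77.
From dR/dt = 0: 0.476(1 - R*/926) = 0.0255·6.77, giving R* = 926·(1 - 0.363) = 590.
From dC/dt = 0: 0.0015·590 - 0.52 = 0.0489P*, so P* = 0.365/0.0489 = 7.47.

R* ≈ 590, C* ≈ 6.77, P* ≈ 7.47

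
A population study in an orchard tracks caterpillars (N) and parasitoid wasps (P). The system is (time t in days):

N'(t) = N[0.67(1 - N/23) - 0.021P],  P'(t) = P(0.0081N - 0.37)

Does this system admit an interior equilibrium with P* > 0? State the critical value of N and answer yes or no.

Threshold N = 45.7; K < 45.7, so no, the predator goes extinct.

The predator equation gives dP/dt > 0 only when N > 0.37/0.0081 = 45.7.
Without the predator, N → K = 23. Since 23 < 45.7, the predator cannot invade.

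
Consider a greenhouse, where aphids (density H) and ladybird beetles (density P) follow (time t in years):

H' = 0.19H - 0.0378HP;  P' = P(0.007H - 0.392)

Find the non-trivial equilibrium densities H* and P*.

Set dP/dt = 0 with P > 0: 0.007H - 0.392 = 0, so H* = 0.392/0.007 = 56.
Set dH/dt = 0 with H > 0: 0.19 - 0.0378P = 0, so P* = 0.19/0.0378 = 5.03.

H* ≈ 56, P* ≈ 5.03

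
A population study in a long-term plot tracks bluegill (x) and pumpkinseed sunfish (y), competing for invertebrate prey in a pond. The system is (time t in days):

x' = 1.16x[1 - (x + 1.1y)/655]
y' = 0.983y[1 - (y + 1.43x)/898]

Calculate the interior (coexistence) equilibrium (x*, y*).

x* ≈ 581, y* ≈ 67.5

Setting both brackets to zero gives the nullclines x + 1.1y = 655 and 1.43x + y = 898.
Substituting y = 898 - 1.43x into the first: x(1 - 1.1·1.43) = 655 - 1.1·898.
So x* = -333/-0.573 = 581, and then y* = 898 - 1.43·581 = 67.5.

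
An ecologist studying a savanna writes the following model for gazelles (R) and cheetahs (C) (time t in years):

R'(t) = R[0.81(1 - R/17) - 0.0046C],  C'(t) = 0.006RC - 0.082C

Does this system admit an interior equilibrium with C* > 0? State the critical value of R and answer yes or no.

Threshold R = 13.7; K > 13.7, so yes, the predator persists.

The predator equation gives dC/dt > 0 only when R > 0.082/0.006 = 13.7.
Without the predator, R → K = 17. Since 17 > 13.7, the predator can invade and persist.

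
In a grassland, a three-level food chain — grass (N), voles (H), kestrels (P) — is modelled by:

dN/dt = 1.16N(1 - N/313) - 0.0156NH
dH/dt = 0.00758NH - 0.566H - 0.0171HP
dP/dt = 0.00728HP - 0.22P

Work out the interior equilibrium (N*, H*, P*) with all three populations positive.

N* ≈ 186, H* ≈ 30.2, P* ≈ 49.3

From dP/dt = 0: 0.00728H* = 0.22, so H* = 30.2.
From dN/dt = 0: 1.16(1 - N*/313) = 0.0156·30.2, giving N* = 313·(1 - 0.406) = 186.
From dH/dt = 0: 0.00758·186 - 0.566 = 0.0171P*, so P* = 0.842/0.0171 = 49.3.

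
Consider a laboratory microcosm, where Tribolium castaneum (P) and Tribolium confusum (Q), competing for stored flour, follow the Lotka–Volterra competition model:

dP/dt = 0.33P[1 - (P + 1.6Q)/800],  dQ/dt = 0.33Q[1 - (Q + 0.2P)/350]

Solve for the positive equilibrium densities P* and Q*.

Setting both brackets to zero gives the nullclines P + 1.6Q = 800 and 0.2P + Q = 350.
Substituting Q = 350 - 0.2P into the first: P(1 - 1.6·0.2) = 800 - 1.6·350.
So P* = 240/0.68 = 353, and then Q* = 350 - 0.2·353 = 279.

P* ≈ 353, Q* ≈ 279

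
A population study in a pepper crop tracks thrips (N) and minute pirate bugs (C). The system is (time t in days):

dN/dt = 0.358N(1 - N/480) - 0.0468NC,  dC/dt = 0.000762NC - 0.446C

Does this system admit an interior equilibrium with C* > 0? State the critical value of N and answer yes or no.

The predator equation gives dC/dt > 0 only when N > 0.446/0.000762 = 585.
Without the predator, N → K = 480. Since 480 < 585, the predator cannot invade.

Threshold N = 585; K < 585, so no, the predator goes extinct.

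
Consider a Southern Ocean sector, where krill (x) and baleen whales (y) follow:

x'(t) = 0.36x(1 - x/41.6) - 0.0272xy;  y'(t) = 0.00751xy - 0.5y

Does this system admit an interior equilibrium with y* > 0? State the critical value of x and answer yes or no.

The predator equation gives dy/dt > 0 only when x > 0.5/0.00751 = 66.6.
Without the predator, x → K = 41.6. Since 41.6 < 66.6, the predator cannot invade.

Threshold x = 66.6; K < 66.6, so no, the predator goes extinct.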